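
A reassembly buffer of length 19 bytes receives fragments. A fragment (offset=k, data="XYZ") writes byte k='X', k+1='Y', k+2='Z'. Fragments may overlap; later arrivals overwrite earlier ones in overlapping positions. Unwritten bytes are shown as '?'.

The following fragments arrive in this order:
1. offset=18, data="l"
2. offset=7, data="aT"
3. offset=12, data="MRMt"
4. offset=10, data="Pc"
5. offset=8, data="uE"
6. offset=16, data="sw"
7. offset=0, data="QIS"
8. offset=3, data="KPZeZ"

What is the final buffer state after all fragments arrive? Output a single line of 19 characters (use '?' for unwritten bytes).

Fragment 1: offset=18 data="l" -> buffer=??????????????????l
Fragment 2: offset=7 data="aT" -> buffer=???????aT?????????l
Fragment 3: offset=12 data="MRMt" -> buffer=???????aT???MRMt??l
Fragment 4: offset=10 data="Pc" -> buffer=???????aT?PcMRMt??l
Fragment 5: offset=8 data="uE" -> buffer=???????auEPcMRMt??l
Fragment 6: offset=16 data="sw" -> buffer=???????auEPcMRMtswl
Fragment 7: offset=0 data="QIS" -> buffer=QIS????auEPcMRMtswl
Fragment 8: offset=3 data="KPZeZ" -> buffer=QISKPZeZuEPcMRMtswl

Answer: QISKPZeZuEPcMRMtswl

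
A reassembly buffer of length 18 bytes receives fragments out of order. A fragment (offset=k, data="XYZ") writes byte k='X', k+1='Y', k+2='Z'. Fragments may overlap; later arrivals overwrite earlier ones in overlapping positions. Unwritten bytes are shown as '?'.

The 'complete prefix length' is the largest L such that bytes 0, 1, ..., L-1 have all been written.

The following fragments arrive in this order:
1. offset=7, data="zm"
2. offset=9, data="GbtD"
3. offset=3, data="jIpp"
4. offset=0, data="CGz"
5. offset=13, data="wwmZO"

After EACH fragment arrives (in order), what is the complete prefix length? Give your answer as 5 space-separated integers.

Answer: 0 0 0 13 18

Derivation:
Fragment 1: offset=7 data="zm" -> buffer=???????zm????????? -> prefix_len=0
Fragment 2: offset=9 data="GbtD" -> buffer=???????zmGbtD????? -> prefix_len=0
Fragment 3: offset=3 data="jIpp" -> buffer=???jIppzmGbtD????? -> prefix_len=0
Fragment 4: offset=0 data="CGz" -> buffer=CGzjIppzmGbtD????? -> prefix_len=13
Fragment 5: offset=13 data="wwmZO" -> buffer=CGzjIppzmGbtDwwmZO -> prefix_len=18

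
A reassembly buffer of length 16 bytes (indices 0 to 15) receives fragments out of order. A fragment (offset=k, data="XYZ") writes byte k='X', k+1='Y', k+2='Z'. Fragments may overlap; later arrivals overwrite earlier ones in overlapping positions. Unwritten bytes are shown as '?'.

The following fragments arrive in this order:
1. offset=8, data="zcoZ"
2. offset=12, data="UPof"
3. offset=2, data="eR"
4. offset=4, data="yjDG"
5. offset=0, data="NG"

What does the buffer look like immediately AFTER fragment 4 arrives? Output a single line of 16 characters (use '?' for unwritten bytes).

Answer: ??eRyjDGzcoZUPof

Derivation:
Fragment 1: offset=8 data="zcoZ" -> buffer=????????zcoZ????
Fragment 2: offset=12 data="UPof" -> buffer=????????zcoZUPof
Fragment 3: offset=2 data="eR" -> buffer=??eR????zcoZUPof
Fragment 4: offset=4 data="yjDG" -> buffer=??eRyjDGzcoZUPof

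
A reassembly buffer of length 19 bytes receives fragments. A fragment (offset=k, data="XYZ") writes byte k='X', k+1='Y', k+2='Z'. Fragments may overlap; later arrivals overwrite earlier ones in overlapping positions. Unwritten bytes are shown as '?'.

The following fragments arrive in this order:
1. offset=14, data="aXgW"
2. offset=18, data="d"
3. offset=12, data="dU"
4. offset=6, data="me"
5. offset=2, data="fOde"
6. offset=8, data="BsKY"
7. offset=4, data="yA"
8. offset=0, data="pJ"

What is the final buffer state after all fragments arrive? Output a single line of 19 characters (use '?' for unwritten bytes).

Answer: pJfOyAmeBsKYdUaXgWd

Derivation:
Fragment 1: offset=14 data="aXgW" -> buffer=??????????????aXgW?
Fragment 2: offset=18 data="d" -> buffer=??????????????aXgWd
Fragment 3: offset=12 data="dU" -> buffer=????????????dUaXgWd
Fragment 4: offset=6 data="me" -> buffer=??????me????dUaXgWd
Fragment 5: offset=2 data="fOde" -> buffer=??fOdeme????dUaXgWd
Fragment 6: offset=8 data="BsKY" -> buffer=??fOdemeBsKYdUaXgWd
Fragment 7: offset=4 data="yA" -> buffer=??fOyAmeBsKYdUaXgWd
Fragment 8: offset=0 data="pJ" -> buffer=pJfOyAmeBsKYdUaXgWd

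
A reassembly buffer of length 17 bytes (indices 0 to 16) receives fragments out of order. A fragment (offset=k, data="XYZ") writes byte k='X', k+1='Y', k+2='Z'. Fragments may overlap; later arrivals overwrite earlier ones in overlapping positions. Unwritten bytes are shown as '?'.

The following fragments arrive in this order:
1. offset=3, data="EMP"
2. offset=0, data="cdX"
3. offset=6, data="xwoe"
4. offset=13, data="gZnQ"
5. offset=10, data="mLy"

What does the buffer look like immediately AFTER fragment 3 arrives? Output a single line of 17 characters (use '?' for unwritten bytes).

Answer: cdXEMPxwoe???????

Derivation:
Fragment 1: offset=3 data="EMP" -> buffer=???EMP???????????
Fragment 2: offset=0 data="cdX" -> buffer=cdXEMP???????????
Fragment 3: offset=6 data="xwoe" -> buffer=cdXEMPxwoe???????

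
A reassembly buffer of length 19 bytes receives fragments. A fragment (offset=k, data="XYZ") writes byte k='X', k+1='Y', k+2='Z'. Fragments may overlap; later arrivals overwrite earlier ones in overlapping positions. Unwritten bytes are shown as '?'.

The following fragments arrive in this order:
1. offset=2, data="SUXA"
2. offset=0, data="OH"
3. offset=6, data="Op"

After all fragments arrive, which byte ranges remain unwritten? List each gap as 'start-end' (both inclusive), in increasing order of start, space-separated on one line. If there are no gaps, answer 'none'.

Answer: 8-18

Derivation:
Fragment 1: offset=2 len=4
Fragment 2: offset=0 len=2
Fragment 3: offset=6 len=2
Gaps: 8-18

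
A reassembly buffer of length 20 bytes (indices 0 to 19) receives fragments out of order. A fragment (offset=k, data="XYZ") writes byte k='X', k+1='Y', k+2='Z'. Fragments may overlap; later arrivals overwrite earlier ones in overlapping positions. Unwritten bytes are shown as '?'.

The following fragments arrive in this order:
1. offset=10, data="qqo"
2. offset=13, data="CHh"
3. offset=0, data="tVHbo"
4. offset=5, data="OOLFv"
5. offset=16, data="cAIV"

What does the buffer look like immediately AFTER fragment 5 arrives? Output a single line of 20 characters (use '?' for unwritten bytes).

Answer: tVHboOOLFvqqoCHhcAIV

Derivation:
Fragment 1: offset=10 data="qqo" -> buffer=??????????qqo???????
Fragment 2: offset=13 data="CHh" -> buffer=??????????qqoCHh????
Fragment 3: offset=0 data="tVHbo" -> buffer=tVHbo?????qqoCHh????
Fragment 4: offset=5 data="OOLFv" -> buffer=tVHboOOLFvqqoCHh????
Fragment 5: offset=16 data="cAIV" -> buffer=tVHboOOLFvqqoCHhcAIV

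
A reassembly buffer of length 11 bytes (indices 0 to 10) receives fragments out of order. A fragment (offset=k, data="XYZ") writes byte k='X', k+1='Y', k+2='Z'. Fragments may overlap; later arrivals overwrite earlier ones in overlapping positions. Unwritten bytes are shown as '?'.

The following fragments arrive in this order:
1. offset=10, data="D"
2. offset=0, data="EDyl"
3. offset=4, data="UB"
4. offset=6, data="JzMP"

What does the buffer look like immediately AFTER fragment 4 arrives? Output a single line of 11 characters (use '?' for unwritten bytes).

Answer: EDylUBJzMPD

Derivation:
Fragment 1: offset=10 data="D" -> buffer=??????????D
Fragment 2: offset=0 data="EDyl" -> buffer=EDyl??????D
Fragment 3: offset=4 data="UB" -> buffer=EDylUB????D
Fragment 4: offset=6 data="JzMP" -> buffer=EDylUBJzMPD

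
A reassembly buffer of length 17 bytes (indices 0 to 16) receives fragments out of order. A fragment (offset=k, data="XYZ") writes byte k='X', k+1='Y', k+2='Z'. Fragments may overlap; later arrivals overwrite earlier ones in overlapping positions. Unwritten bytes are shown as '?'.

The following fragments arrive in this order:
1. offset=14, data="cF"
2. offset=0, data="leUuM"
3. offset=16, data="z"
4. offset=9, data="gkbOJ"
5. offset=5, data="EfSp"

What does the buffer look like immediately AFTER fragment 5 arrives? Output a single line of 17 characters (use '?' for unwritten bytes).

Answer: leUuMEfSpgkbOJcFz

Derivation:
Fragment 1: offset=14 data="cF" -> buffer=??????????????cF?
Fragment 2: offset=0 data="leUuM" -> buffer=leUuM?????????cF?
Fragment 3: offset=16 data="z" -> buffer=leUuM?????????cFz
Fragment 4: offset=9 data="gkbOJ" -> buffer=leUuM????gkbOJcFz
Fragment 5: offset=5 data="EfSp" -> buffer=leUuMEfSpgkbOJcFz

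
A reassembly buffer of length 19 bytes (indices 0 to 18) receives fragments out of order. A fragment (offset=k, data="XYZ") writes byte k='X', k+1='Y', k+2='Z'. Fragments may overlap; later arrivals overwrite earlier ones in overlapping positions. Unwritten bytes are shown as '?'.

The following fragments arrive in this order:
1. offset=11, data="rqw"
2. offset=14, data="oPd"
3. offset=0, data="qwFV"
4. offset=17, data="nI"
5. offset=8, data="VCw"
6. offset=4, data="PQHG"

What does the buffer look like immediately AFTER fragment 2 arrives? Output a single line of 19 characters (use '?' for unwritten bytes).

Answer: ???????????rqwoPd??

Derivation:
Fragment 1: offset=11 data="rqw" -> buffer=???????????rqw?????
Fragment 2: offset=14 data="oPd" -> buffer=???????????rqwoPd??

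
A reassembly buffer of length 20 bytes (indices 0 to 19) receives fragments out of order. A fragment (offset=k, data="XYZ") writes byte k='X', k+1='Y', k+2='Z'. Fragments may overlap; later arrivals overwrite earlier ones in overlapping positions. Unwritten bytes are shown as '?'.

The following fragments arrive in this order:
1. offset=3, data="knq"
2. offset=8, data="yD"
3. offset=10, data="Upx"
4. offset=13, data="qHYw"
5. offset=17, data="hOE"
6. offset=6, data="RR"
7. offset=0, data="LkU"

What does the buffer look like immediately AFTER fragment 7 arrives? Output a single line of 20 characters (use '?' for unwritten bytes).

Answer: LkUknqRRyDUpxqHYwhOE

Derivation:
Fragment 1: offset=3 data="knq" -> buffer=???knq??????????????
Fragment 2: offset=8 data="yD" -> buffer=???knq??yD??????????
Fragment 3: offset=10 data="Upx" -> buffer=???knq??yDUpx???????
Fragment 4: offset=13 data="qHYw" -> buffer=???knq??yDUpxqHYw???
Fragment 5: offset=17 data="hOE" -> buffer=???knq??yDUpxqHYwhOE
Fragment 6: offset=6 data="RR" -> buffer=???knqRRyDUpxqHYwhOE
Fragment 7: offset=0 data="LkU" -> buffer=LkUknqRRyDUpxqHYwhOE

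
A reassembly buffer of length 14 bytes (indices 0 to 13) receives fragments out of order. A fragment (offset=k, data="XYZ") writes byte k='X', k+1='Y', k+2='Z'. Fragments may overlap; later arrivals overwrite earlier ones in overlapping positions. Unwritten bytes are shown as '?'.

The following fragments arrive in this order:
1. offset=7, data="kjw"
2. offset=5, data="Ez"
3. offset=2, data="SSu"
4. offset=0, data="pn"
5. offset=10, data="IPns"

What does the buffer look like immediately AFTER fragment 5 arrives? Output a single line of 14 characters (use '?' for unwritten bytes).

Fragment 1: offset=7 data="kjw" -> buffer=???????kjw????
Fragment 2: offset=5 data="Ez" -> buffer=?????Ezkjw????
Fragment 3: offset=2 data="SSu" -> buffer=??SSuEzkjw????
Fragment 4: offset=0 data="pn" -> buffer=pnSSuEzkjw????
Fragment 5: offset=10 data="IPns" -> buffer=pnSSuEzkjwIPns

Answer: pnSSuEzkjwIPns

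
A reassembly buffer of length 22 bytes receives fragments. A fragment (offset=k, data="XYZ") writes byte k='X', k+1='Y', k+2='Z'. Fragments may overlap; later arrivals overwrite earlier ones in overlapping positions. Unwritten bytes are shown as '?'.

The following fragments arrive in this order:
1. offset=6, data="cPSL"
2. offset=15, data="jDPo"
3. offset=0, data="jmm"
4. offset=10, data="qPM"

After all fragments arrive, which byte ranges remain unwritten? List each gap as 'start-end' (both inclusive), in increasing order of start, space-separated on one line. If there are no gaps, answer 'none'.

Answer: 3-5 13-14 19-21

Derivation:
Fragment 1: offset=6 len=4
Fragment 2: offset=15 len=4
Fragment 3: offset=0 len=3
Fragment 4: offset=10 len=3
Gaps: 3-5 13-14 19-21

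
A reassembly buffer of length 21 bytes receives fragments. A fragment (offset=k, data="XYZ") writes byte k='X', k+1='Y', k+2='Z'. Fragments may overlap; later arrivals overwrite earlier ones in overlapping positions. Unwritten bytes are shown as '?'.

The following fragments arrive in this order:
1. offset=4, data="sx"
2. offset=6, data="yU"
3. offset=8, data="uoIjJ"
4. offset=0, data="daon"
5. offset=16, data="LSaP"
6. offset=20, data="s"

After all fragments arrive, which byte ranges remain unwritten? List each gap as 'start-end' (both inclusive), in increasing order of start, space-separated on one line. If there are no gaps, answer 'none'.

Answer: 13-15

Derivation:
Fragment 1: offset=4 len=2
Fragment 2: offset=6 len=2
Fragment 3: offset=8 len=5
Fragment 4: offset=0 len=4
Fragment 5: offset=16 len=4
Fragment 6: offset=20 len=1
Gaps: 13-15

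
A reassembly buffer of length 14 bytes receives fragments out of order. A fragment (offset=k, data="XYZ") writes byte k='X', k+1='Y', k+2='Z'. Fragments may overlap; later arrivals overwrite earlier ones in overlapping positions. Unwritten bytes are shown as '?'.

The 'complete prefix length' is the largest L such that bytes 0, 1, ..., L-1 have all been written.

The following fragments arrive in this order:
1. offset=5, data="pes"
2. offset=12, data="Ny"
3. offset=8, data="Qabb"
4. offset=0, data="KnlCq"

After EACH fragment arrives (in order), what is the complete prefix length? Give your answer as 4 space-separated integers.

Answer: 0 0 0 14

Derivation:
Fragment 1: offset=5 data="pes" -> buffer=?????pes?????? -> prefix_len=0
Fragment 2: offset=12 data="Ny" -> buffer=?????pes????Ny -> prefix_len=0
Fragment 3: offset=8 data="Qabb" -> buffer=?????pesQabbNy -> prefix_len=0
Fragment 4: offset=0 data="KnlCq" -> buffer=KnlCqpesQabbNy -> prefix_len=14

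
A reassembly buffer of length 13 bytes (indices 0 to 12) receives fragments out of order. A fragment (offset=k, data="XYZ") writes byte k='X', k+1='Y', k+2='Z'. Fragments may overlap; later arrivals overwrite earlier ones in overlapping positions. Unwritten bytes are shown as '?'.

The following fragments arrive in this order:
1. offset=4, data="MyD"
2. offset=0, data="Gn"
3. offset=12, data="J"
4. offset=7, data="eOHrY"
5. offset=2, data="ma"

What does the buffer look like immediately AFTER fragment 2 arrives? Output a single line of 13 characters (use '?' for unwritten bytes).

Fragment 1: offset=4 data="MyD" -> buffer=????MyD??????
Fragment 2: offset=0 data="Gn" -> buffer=Gn??MyD??????

Answer: Gn??MyD??????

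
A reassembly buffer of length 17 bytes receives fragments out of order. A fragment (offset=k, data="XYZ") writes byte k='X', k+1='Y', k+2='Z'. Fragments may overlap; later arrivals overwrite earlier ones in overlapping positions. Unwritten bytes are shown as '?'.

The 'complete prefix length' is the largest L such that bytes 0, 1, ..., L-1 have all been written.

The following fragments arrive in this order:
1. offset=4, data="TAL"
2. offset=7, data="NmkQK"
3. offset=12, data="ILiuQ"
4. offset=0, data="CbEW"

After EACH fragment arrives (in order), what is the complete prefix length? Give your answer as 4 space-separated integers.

Answer: 0 0 0 17

Derivation:
Fragment 1: offset=4 data="TAL" -> buffer=????TAL?????????? -> prefix_len=0
Fragment 2: offset=7 data="NmkQK" -> buffer=????TALNmkQK????? -> prefix_len=0
Fragment 3: offset=12 data="ILiuQ" -> buffer=????TALNmkQKILiuQ -> prefix_len=0
Fragment 4: offset=0 data="CbEW" -> buffer=CbEWTALNmkQKILiuQ -> prefix_len=17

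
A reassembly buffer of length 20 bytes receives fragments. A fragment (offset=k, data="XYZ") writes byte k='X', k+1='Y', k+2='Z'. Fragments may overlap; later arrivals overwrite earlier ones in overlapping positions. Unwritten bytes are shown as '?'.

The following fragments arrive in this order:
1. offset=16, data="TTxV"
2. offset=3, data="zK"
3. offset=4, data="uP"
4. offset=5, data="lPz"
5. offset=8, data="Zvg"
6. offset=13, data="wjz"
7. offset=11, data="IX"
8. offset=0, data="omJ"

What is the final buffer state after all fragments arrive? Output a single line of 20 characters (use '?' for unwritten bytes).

Answer: omJzulPzZvgIXwjzTTxV

Derivation:
Fragment 1: offset=16 data="TTxV" -> buffer=????????????????TTxV
Fragment 2: offset=3 data="zK" -> buffer=???zK???????????TTxV
Fragment 3: offset=4 data="uP" -> buffer=???zuP??????????TTxV
Fragment 4: offset=5 data="lPz" -> buffer=???zulPz????????TTxV
Fragment 5: offset=8 data="Zvg" -> buffer=???zulPzZvg?????TTxV
Fragment 6: offset=13 data="wjz" -> buffer=???zulPzZvg??wjzTTxV
Fragment 7: offset=11 data="IX" -> buffer=???zulPzZvgIXwjzTTxV
Fragment 8: offset=0 data="omJ" -> buffer=omJzulPzZvgIXwjzTTxV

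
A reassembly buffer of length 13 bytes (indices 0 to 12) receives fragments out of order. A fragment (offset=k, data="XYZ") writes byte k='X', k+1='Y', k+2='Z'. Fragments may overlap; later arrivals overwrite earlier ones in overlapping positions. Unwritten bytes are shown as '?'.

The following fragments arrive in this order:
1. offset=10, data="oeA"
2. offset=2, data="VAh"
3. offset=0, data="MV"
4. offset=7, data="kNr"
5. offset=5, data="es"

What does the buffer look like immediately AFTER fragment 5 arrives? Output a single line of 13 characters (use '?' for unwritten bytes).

Answer: MVVAheskNroeA

Derivation:
Fragment 1: offset=10 data="oeA" -> buffer=??????????oeA
Fragment 2: offset=2 data="VAh" -> buffer=??VAh?????oeA
Fragment 3: offset=0 data="MV" -> buffer=MVVAh?????oeA
Fragment 4: offset=7 data="kNr" -> buffer=MVVAh??kNroeA
Fragment 5: offset=5 data="es" -> buffer=MVVAheskNroeA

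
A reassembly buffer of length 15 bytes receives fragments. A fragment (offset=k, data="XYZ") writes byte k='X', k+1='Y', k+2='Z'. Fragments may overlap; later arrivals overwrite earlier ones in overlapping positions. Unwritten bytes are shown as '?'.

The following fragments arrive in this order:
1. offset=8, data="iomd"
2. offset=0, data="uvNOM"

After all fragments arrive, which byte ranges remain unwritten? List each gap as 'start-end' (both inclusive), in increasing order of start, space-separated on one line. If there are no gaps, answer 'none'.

Fragment 1: offset=8 len=4
Fragment 2: offset=0 len=5
Gaps: 5-7 12-14

Answer: 5-7 12-14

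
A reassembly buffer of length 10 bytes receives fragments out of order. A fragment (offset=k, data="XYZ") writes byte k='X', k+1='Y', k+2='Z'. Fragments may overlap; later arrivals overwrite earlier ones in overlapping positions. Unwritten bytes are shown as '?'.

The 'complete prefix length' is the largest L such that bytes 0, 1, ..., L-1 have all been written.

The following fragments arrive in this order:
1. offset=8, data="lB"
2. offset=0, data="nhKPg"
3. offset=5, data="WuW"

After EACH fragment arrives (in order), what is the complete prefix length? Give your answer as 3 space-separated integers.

Answer: 0 5 10

Derivation:
Fragment 1: offset=8 data="lB" -> buffer=????????lB -> prefix_len=0
Fragment 2: offset=0 data="nhKPg" -> buffer=nhKPg???lB -> prefix_len=5
Fragment 3: offset=5 data="WuW" -> buffer=nhKPgWuWlB -> prefix_len=10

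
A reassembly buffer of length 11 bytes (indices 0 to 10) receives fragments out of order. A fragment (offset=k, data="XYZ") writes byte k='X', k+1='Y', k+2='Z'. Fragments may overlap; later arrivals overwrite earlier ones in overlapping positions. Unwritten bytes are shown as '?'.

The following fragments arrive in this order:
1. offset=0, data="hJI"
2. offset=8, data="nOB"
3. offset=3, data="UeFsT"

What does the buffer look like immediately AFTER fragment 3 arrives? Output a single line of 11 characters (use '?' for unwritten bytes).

Answer: hJIUeFsTnOB

Derivation:
Fragment 1: offset=0 data="hJI" -> buffer=hJI????????
Fragment 2: offset=8 data="nOB" -> buffer=hJI?????nOB
Fragment 3: offset=3 data="UeFsT" -> buffer=hJIUeFsTnOB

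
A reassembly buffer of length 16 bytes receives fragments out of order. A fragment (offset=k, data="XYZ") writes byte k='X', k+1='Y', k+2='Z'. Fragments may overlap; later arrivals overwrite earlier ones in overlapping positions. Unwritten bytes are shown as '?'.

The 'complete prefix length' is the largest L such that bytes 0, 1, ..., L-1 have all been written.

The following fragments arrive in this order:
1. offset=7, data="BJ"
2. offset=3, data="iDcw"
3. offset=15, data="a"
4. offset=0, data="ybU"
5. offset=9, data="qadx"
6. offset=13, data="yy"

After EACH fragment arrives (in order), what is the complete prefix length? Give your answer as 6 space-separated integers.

Fragment 1: offset=7 data="BJ" -> buffer=???????BJ??????? -> prefix_len=0
Fragment 2: offset=3 data="iDcw" -> buffer=???iDcwBJ??????? -> prefix_len=0
Fragment 3: offset=15 data="a" -> buffer=???iDcwBJ??????a -> prefix_len=0
Fragment 4: offset=0 data="ybU" -> buffer=ybUiDcwBJ??????a -> prefix_len=9
Fragment 5: offset=9 data="qadx" -> buffer=ybUiDcwBJqadx??a -> prefix_len=13
Fragment 6: offset=13 data="yy" -> buffer=ybUiDcwBJqadxyya -> prefix_len=16

Answer: 0 0 0 9 13 16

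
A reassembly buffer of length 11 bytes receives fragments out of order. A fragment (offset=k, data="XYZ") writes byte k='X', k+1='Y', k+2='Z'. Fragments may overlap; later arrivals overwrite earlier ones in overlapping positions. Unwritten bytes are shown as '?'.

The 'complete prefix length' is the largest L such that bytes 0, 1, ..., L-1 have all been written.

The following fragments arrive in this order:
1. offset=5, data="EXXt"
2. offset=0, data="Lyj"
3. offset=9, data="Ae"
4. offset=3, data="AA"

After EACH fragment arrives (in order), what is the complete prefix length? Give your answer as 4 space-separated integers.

Fragment 1: offset=5 data="EXXt" -> buffer=?????EXXt?? -> prefix_len=0
Fragment 2: offset=0 data="Lyj" -> buffer=Lyj??EXXt?? -> prefix_len=3
Fragment 3: offset=9 data="Ae" -> buffer=Lyj??EXXtAe -> prefix_len=3
Fragment 4: offset=3 data="AA" -> buffer=LyjAAEXXtAe -> prefix_len=11

Answer: 0 3 3 11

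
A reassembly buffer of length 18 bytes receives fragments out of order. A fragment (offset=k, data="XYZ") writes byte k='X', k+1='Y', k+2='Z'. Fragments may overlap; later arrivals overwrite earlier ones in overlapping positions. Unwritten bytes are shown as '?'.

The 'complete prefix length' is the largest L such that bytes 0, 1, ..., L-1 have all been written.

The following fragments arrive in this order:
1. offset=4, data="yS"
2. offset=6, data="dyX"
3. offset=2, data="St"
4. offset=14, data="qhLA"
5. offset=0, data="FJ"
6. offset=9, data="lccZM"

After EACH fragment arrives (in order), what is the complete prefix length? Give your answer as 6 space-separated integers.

Answer: 0 0 0 0 9 18

Derivation:
Fragment 1: offset=4 data="yS" -> buffer=????yS???????????? -> prefix_len=0
Fragment 2: offset=6 data="dyX" -> buffer=????ySdyX????????? -> prefix_len=0
Fragment 3: offset=2 data="St" -> buffer=??StySdyX????????? -> prefix_len=0
Fragment 4: offset=14 data="qhLA" -> buffer=??StySdyX?????qhLA -> prefix_len=0
Fragment 5: offset=0 data="FJ" -> buffer=FJStySdyX?????qhLA -> prefix_len=9
Fragment 6: offset=9 data="lccZM" -> buffer=FJStySdyXlccZMqhLA -> prefix_len=18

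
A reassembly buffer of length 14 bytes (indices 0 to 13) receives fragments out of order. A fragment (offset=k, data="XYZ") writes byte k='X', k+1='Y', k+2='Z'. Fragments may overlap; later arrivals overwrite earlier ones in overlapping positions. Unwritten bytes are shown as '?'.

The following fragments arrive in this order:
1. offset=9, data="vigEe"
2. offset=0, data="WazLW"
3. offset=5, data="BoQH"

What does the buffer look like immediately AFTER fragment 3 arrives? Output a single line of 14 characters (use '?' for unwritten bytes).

Answer: WazLWBoQHvigEe

Derivation:
Fragment 1: offset=9 data="vigEe" -> buffer=?????????vigEe
Fragment 2: offset=0 data="WazLW" -> buffer=WazLW????vigEe
Fragment 3: offset=5 data="BoQH" -> buffer=WazLWBoQHvigEe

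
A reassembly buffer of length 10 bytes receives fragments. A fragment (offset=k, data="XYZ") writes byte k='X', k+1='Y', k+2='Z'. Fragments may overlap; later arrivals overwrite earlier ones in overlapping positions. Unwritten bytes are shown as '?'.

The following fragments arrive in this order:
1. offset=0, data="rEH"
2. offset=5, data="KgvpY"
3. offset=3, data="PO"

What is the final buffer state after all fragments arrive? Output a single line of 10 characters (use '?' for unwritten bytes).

Fragment 1: offset=0 data="rEH" -> buffer=rEH???????
Fragment 2: offset=5 data="KgvpY" -> buffer=rEH??KgvpY
Fragment 3: offset=3 data="PO" -> buffer=rEHPOKgvpY

Answer: rEHPOKgvpY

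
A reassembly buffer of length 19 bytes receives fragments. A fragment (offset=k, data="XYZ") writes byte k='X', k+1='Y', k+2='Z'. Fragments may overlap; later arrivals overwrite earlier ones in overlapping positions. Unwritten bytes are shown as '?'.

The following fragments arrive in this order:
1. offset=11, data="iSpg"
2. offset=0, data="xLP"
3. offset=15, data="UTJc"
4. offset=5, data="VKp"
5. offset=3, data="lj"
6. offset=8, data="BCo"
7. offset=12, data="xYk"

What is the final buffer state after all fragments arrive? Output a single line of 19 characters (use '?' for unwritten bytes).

Fragment 1: offset=11 data="iSpg" -> buffer=???????????iSpg????
Fragment 2: offset=0 data="xLP" -> buffer=xLP????????iSpg????
Fragment 3: offset=15 data="UTJc" -> buffer=xLP????????iSpgUTJc
Fragment 4: offset=5 data="VKp" -> buffer=xLP??VKp???iSpgUTJc
Fragment 5: offset=3 data="lj" -> buffer=xLPljVKp???iSpgUTJc
Fragment 6: offset=8 data="BCo" -> buffer=xLPljVKpBCoiSpgUTJc
Fragment 7: offset=12 data="xYk" -> buffer=xLPljVKpBCoixYkUTJc

Answer: xLPljVKpBCoixYkUTJc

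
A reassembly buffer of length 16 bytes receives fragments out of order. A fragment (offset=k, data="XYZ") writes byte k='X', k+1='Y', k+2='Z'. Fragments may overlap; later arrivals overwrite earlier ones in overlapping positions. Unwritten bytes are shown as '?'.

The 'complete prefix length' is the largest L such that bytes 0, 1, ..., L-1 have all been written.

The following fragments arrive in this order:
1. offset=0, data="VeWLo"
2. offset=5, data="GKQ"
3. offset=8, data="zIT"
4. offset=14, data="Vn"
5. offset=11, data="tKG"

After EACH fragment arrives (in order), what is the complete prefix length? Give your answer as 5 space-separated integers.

Answer: 5 8 11 11 16

Derivation:
Fragment 1: offset=0 data="VeWLo" -> buffer=VeWLo??????????? -> prefix_len=5
Fragment 2: offset=5 data="GKQ" -> buffer=VeWLoGKQ???????? -> prefix_len=8
Fragment 3: offset=8 data="zIT" -> buffer=VeWLoGKQzIT????? -> prefix_len=11
Fragment 4: offset=14 data="Vn" -> buffer=VeWLoGKQzIT???Vn -> prefix_len=11
Fragment 5: offset=11 data="tKG" -> buffer=VeWLoGKQzITtKGVn -> prefix_len=16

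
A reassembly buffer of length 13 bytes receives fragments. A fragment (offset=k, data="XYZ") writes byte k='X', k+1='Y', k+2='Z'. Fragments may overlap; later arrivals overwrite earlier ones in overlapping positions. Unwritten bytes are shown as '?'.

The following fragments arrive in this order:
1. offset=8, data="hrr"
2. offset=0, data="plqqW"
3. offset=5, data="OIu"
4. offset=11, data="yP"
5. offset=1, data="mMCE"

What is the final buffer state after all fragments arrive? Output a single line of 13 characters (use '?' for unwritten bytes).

Answer: pmMCEOIuhrryP

Derivation:
Fragment 1: offset=8 data="hrr" -> buffer=????????hrr??
Fragment 2: offset=0 data="plqqW" -> buffer=plqqW???hrr??
Fragment 3: offset=5 data="OIu" -> buffer=plqqWOIuhrr??
Fragment 4: offset=11 data="yP" -> buffer=plqqWOIuhrryP
Fragment 5: offset=1 data="mMCE" -> buffer=pmMCEOIuhrryP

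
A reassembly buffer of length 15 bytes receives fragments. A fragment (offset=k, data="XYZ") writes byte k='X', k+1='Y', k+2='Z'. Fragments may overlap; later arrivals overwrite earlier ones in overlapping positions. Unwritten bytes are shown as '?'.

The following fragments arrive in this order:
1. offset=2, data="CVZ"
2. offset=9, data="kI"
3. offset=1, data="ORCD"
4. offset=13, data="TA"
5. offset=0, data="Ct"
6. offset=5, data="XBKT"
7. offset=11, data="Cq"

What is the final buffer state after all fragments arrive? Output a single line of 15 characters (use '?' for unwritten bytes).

Fragment 1: offset=2 data="CVZ" -> buffer=??CVZ??????????
Fragment 2: offset=9 data="kI" -> buffer=??CVZ????kI????
Fragment 3: offset=1 data="ORCD" -> buffer=?ORCD????kI????
Fragment 4: offset=13 data="TA" -> buffer=?ORCD????kI??TA
Fragment 5: offset=0 data="Ct" -> buffer=CtRCD????kI??TA
Fragment 6: offset=5 data="XBKT" -> buffer=CtRCDXBKTkI??TA
Fragment 7: offset=11 data="Cq" -> buffer=CtRCDXBKTkICqTA

Answer: CtRCDXBKTkICqTA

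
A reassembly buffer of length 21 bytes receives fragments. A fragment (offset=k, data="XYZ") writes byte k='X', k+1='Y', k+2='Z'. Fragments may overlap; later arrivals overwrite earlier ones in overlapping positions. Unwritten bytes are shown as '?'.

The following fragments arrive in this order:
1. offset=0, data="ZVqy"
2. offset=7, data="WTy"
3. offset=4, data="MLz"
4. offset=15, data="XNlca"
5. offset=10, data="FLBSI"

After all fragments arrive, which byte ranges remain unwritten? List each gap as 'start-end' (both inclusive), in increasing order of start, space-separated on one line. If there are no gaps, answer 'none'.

Fragment 1: offset=0 len=4
Fragment 2: offset=7 len=3
Fragment 3: offset=4 len=3
Fragment 4: offset=15 len=5
Fragment 5: offset=10 len=5
Gaps: 20-20

Answer: 20-20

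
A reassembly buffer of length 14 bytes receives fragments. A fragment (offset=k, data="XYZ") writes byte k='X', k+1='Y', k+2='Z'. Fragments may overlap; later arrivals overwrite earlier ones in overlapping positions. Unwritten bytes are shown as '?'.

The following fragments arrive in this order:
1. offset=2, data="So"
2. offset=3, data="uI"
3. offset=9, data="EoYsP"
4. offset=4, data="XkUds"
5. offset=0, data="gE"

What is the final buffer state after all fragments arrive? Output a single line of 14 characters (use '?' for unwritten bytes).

Answer: gESuXkUdsEoYsP

Derivation:
Fragment 1: offset=2 data="So" -> buffer=??So??????????
Fragment 2: offset=3 data="uI" -> buffer=??SuI?????????
Fragment 3: offset=9 data="EoYsP" -> buffer=??SuI????EoYsP
Fragment 4: offset=4 data="XkUds" -> buffer=??SuXkUdsEoYsP
Fragment 5: offset=0 data="gE" -> buffer=gESuXkUdsEoYsP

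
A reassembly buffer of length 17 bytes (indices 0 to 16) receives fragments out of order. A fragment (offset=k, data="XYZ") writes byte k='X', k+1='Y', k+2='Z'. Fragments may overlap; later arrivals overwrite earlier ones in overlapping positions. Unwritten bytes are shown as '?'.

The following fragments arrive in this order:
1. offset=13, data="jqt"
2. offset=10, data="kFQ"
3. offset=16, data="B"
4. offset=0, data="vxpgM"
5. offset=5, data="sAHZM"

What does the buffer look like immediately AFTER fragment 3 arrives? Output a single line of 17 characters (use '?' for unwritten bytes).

Fragment 1: offset=13 data="jqt" -> buffer=?????????????jqt?
Fragment 2: offset=10 data="kFQ" -> buffer=??????????kFQjqt?
Fragment 3: offset=16 data="B" -> buffer=??????????kFQjqtB

Answer: ??????????kFQjqtB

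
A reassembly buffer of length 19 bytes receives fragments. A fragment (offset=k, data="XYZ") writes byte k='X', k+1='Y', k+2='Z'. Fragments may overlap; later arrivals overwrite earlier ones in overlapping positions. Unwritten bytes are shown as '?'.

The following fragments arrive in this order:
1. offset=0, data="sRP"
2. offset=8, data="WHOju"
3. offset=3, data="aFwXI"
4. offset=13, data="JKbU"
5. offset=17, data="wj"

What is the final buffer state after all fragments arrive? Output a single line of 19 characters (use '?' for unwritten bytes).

Answer: sRPaFwXIWHOjuJKbUwj

Derivation:
Fragment 1: offset=0 data="sRP" -> buffer=sRP????????????????
Fragment 2: offset=8 data="WHOju" -> buffer=sRP?????WHOju??????
Fragment 3: offset=3 data="aFwXI" -> buffer=sRPaFwXIWHOju??????
Fragment 4: offset=13 data="JKbU" -> buffer=sRPaFwXIWHOjuJKbU??
Fragment 5: offset=17 data="wj" -> buffer=sRPaFwXIWHOjuJKbUwj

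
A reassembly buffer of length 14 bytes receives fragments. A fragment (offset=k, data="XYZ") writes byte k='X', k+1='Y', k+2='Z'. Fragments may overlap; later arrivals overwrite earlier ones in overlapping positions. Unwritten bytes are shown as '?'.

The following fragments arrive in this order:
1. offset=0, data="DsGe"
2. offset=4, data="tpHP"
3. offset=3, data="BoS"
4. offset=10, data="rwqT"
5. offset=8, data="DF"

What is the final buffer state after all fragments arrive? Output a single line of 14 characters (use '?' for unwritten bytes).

Fragment 1: offset=0 data="DsGe" -> buffer=DsGe??????????
Fragment 2: offset=4 data="tpHP" -> buffer=DsGetpHP??????
Fragment 3: offset=3 data="BoS" -> buffer=DsGBoSHP??????
Fragment 4: offset=10 data="rwqT" -> buffer=DsGBoSHP??rwqT
Fragment 5: offset=8 data="DF" -> buffer=DsGBoSHPDFrwqT

Answer: DsGBoSHPDFrwqT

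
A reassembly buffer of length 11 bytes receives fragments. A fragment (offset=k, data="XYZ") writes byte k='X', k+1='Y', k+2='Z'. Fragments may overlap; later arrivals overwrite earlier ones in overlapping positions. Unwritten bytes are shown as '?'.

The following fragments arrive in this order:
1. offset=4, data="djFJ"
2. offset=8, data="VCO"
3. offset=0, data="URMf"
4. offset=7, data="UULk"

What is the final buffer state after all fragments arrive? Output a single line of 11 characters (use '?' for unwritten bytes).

Fragment 1: offset=4 data="djFJ" -> buffer=????djFJ???
Fragment 2: offset=8 data="VCO" -> buffer=????djFJVCO
Fragment 3: offset=0 data="URMf" -> buffer=URMfdjFJVCO
Fragment 4: offset=7 data="UULk" -> buffer=URMfdjFUULk

Answer: URMfdjFUULk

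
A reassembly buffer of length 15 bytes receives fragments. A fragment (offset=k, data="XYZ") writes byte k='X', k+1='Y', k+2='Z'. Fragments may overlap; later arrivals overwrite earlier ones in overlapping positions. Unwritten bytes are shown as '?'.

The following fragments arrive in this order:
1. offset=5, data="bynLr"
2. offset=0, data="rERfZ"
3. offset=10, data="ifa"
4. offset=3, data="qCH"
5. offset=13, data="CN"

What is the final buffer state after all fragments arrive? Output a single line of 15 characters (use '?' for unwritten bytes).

Fragment 1: offset=5 data="bynLr" -> buffer=?????bynLr?????
Fragment 2: offset=0 data="rERfZ" -> buffer=rERfZbynLr?????
Fragment 3: offset=10 data="ifa" -> buffer=rERfZbynLrifa??
Fragment 4: offset=3 data="qCH" -> buffer=rERqCHynLrifa??
Fragment 5: offset=13 data="CN" -> buffer=rERqCHynLrifaCN

Answer: rERqCHynLrifaCN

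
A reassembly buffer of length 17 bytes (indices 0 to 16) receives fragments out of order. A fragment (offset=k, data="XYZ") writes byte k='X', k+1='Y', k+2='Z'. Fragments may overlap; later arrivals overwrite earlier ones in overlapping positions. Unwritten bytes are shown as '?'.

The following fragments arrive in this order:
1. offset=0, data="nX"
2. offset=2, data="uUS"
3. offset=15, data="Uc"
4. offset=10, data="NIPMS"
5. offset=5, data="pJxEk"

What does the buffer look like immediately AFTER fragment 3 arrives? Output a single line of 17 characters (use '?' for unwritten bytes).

Fragment 1: offset=0 data="nX" -> buffer=nX???????????????
Fragment 2: offset=2 data="uUS" -> buffer=nXuUS????????????
Fragment 3: offset=15 data="Uc" -> buffer=nXuUS??????????Uc

Answer: nXuUS??????????Uc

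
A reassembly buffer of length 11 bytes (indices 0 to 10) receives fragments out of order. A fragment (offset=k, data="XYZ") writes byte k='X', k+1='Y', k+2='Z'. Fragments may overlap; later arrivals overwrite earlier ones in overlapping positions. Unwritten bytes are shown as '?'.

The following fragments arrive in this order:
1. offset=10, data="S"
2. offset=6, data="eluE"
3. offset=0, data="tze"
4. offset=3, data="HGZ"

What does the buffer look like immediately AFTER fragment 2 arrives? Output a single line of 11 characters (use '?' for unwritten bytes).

Answer: ??????eluES

Derivation:
Fragment 1: offset=10 data="S" -> buffer=??????????S
Fragment 2: offset=6 data="eluE" -> buffer=??????eluES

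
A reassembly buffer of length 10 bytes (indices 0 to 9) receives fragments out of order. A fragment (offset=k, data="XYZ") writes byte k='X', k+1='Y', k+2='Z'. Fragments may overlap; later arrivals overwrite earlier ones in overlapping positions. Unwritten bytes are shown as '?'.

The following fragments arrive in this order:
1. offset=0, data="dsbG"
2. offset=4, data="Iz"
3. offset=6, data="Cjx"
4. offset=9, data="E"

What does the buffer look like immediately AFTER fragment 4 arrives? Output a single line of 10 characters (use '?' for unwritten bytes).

Answer: dsbGIzCjxE

Derivation:
Fragment 1: offset=0 data="dsbG" -> buffer=dsbG??????
Fragment 2: offset=4 data="Iz" -> buffer=dsbGIz????
Fragment 3: offset=6 data="Cjx" -> buffer=dsbGIzCjx?
Fragment 4: offset=9 data="E" -> buffer=dsbGIzCjxE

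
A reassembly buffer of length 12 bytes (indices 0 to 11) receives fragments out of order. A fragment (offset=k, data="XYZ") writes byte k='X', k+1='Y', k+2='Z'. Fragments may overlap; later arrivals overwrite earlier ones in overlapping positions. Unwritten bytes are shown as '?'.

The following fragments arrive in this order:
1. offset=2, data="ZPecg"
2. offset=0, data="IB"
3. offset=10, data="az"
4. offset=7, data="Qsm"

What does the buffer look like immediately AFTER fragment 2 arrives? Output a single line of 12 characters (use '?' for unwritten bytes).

Fragment 1: offset=2 data="ZPecg" -> buffer=??ZPecg?????
Fragment 2: offset=0 data="IB" -> buffer=IBZPecg?????

Answer: IBZPecg?????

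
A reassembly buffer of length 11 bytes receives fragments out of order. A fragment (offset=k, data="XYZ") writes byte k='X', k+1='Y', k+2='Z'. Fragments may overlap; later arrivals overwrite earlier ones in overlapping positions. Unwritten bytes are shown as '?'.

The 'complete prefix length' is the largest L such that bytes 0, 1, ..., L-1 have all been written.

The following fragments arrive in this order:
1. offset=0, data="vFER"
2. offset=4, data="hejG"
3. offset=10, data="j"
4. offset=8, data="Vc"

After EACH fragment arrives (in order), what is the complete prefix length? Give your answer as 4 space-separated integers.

Fragment 1: offset=0 data="vFER" -> buffer=vFER??????? -> prefix_len=4
Fragment 2: offset=4 data="hejG" -> buffer=vFERhejG??? -> prefix_len=8
Fragment 3: offset=10 data="j" -> buffer=vFERhejG??j -> prefix_len=8
Fragment 4: offset=8 data="Vc" -> buffer=vFERhejGVcj -> prefix_len=11

Answer: 4 8 8 11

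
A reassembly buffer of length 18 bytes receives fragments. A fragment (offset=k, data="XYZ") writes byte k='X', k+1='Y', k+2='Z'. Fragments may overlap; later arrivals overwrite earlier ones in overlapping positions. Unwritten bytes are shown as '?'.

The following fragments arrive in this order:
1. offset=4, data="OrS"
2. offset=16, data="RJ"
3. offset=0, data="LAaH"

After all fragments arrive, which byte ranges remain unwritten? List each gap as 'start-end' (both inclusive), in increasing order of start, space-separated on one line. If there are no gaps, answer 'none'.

Answer: 7-15

Derivation:
Fragment 1: offset=4 len=3
Fragment 2: offset=16 len=2
Fragment 3: offset=0 len=4
Gaps: 7-15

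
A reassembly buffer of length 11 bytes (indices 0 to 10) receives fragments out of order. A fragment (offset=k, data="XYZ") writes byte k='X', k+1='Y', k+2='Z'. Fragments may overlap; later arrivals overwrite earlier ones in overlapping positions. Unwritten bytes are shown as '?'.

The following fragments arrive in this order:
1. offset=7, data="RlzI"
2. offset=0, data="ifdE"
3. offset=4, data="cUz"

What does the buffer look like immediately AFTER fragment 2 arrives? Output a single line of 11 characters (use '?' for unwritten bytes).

Fragment 1: offset=7 data="RlzI" -> buffer=???????RlzI
Fragment 2: offset=0 data="ifdE" -> buffer=ifdE???RlzI

Answer: ifdE???RlzI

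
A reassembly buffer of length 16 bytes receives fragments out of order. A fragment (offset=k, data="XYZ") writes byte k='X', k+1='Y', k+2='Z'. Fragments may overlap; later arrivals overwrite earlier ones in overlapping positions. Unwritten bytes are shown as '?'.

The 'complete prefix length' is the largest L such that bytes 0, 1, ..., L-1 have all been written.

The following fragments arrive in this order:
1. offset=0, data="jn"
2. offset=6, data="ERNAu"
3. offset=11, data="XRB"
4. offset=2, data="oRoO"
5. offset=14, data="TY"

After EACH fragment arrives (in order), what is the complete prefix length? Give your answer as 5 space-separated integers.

Fragment 1: offset=0 data="jn" -> buffer=jn?????????????? -> prefix_len=2
Fragment 2: offset=6 data="ERNAu" -> buffer=jn????ERNAu????? -> prefix_len=2
Fragment 3: offset=11 data="XRB" -> buffer=jn????ERNAuXRB?? -> prefix_len=2
Fragment 4: offset=2 data="oRoO" -> buffer=jnoRoOERNAuXRB?? -> prefix_len=14
Fragment 5: offset=14 data="TY" -> buffer=jnoRoOERNAuXRBTY -> prefix_len=16

Answer: 2 2 2 14 16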